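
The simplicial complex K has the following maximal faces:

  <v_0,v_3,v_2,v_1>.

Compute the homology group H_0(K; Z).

Order the vertices as v_0 < v_1 < v_2 < v_3. Listing each simplex with vertices in this order, K has dimension 3 with simplices:

  0-simplices (4): [v_0], [v_1], [v_2], [v_3]
  1-simplices (6): [v_0,v_1], [v_0,v_2], [v_0,v_3], [v_1,v_2], [v_1,v_3], [v_2,v_3]
  2-simplices (4): [v_0,v_1,v_2], [v_0,v_1,v_3], [v_0,v_2,v_3], [v_1,v_2,v_3]
  3-simplices (1): [v_0,v_1,v_2,v_3]

giving chain groups C_0 ≅ Z^4, C_1 ≅ Z^6, C_2 ≅ Z^4, C_3 ≅ Z^1.

The boundary map ∂_1: C_1 → C_0 is given by ∂[p,q] = [q] − [p].
The 4×6 boundary matrix has rank 3 and Smith normal form diag(1,1,1).

∂_2: C_2 → C_1 maps a triangle to the signed sum of its edges. For instance
  ∂[v_0,v_1,v_2] = [v_1,v_2] − [v_0,v_2] + [v_0,v_1],
  ∂[v_1,v_2,v_3] = [v_2,v_3] − [v_1,v_3] + [v_1,v_2].
The resulting 6×4 matrix has rank 3, and its Smith normal form has invariant factors (1,1,1).

Boundary ∂_3: C_3 → C_2 sends each 3-simplex σ to the alternating sum Σ_i (−1)^i (σ with its i-th vertex removed). For instance
  ∂[v_0,v_1,v_2,v_3] = [v_1,v_2,v_3] − [v_0,v_2,v_3] + [v_0,v_1,v_3] − [v_0,v_1,v_2].
The resulting 4×1 matrix has rank 1, and its Smith normal form has invariant factors (1).

Now H_k = ker ∂_k / im ∂_{k+1}, so:

  H_0: rank C_0 − rank ∂_1 = 4 − 3 = 1, and the invariant factors of ∂_1 are all 1, so H_0 ≅ Z.

H_0 = Z.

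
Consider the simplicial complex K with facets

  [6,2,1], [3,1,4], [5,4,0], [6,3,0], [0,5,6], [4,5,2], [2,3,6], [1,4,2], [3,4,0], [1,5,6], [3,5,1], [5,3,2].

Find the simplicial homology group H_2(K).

Order the vertices as 0 < 1 < 2 < 3 < 4 < 5 < 6. Listing each simplex with vertices in this order, K has dimension 2 with simplices:

  0-simplices (7): [0], [1], [2], [3], [4], [5], [6]
  1-simplices (18): [0,3], [0,4], [0,5], [0,6], [1,2], [1,3], [1,4], [1,5], [1,6], [2,3], [2,4], [2,5], [2,6], [3,4], [3,5], [3,6], [4,5], [5,6]
  2-simplices (12): [0,3,4], [0,3,6], [0,4,5], [0,5,6], [1,2,4], [1,2,6], [1,3,4], [1,3,5], [1,5,6], [2,3,5], [2,3,6], [2,4,5]

Hence C_0 ≅ Z^7, C_1 ≅ Z^18, C_2 ≅ Z^12.

The boundary map ∂_1: C_1 → C_0 maps an edge to its endpoints' difference, ∂[p,q] = q − p. For instance
  ∂[3,5] = [5] − [3].
The 7×18 boundary matrix has rank 6 and Smith normal form diag(1,1,1,1,1,1).

Boundary ∂_2: C_2 → C_1 maps a triangle to the signed sum of its edges. For instance
  ∂[1,5,6] = [5,6] − [1,6] + [1,5],
  ∂[2,4,5] = [4,5] − [2,5] + [2,4].
As a 18×12 matrix over Z this has rank 12, with invariant factors (1,1,1,1,1,1,1,1,1,1,1,2).

Computing H_k = (kernel of ∂_k) / (image of ∂_{k+1}):

  H_2: rank ker ∂_2 − rank ∂_3 = (12 − 12) − 0 = 0, and there is no ∂_3, so H_2 = 0.

H_2 ≅ 0.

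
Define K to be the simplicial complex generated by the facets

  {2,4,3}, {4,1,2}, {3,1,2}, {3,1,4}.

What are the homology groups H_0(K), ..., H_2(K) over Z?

Fix the vertex order 1 < 2 < 3 < 4 and write every simplex with vertices in increasing order. Then dim K = 2 and the simplices of K are:

  0-simplices (4): [1], [2], [3], [4]
  1-simplices (6): [1,2], [1,3], [1,4], [2,3], [2,4], [3,4]
  2-simplices (4): [1,2,3], [1,2,4], [1,3,4], [2,3,4]

giving chain groups C_0 ≅ Z^4, C_1 ≅ Z^6, C_2 ≅ Z^4.

The boundary map ∂_1: C_1 → C_0 is given by ∂[p,q] = [q] − [p]. For instance
  ∂[2,4] = [4] − [2].
The 4×6 boundary matrix has rank 3 and Smith normal form diag(1,1,1).

∂_2: C_2 → C_1 acts by ∂[p,q,r] = [q,r] − [p,r] + [p,q]. For instance
  ∂[1,2,3] = [2,3] − [1,3] + [1,2],
  ∂[1,3,4] = [3,4] − [1,4] + [1,3].
This gives a 6×4 integer matrix of rank 3; reducing to Smith normal form yields diagonal entries (1,1,1).

Now H_k = ker ∂_k / im ∂_{k+1}, so:

  H_0: rank C_0 − rank ∂_1 = 4 − 3 = 1, and the invariant factors of ∂_1 are all 1, so H_0 ≅ Z.
  H_1: rank ker ∂_1 − rank ∂_2 = (6 − 3) − 3 = 0, and the invariant factors of ∂_2 are all 1, so H_1 ≅ 0.
  H_2: rank ker ∂_2 − rank ∂_3 = (4 − 3) − 0 = 1, and there is no ∂_3, so H_2 ≅ Z.

As a check, the Euler characteristic is 4 − 6 + 4 = 2, which agrees with 1 − 0 + 1 = 2.

H_0 = Z,  H_1 = 0,  H_2 = Z.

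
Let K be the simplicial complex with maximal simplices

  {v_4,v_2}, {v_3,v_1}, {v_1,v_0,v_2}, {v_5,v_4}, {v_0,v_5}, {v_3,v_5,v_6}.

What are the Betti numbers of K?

b_0 = 1, b_1 = 2, b_2 = 0.

Take the total order v_0 < v_1 < v_2 < v_3 < v_4 < v_5 < v_6 on the vertex set. Then K (dimension 2) consists of the simplices:

  0-simplices (7): [v_0], [v_1], [v_2], [v_3], [v_4], [v_5], [v_6]
  1-simplices (10): [v_0,v_1], [v_0,v_2], [v_0,v_5], [v_1,v_2], [v_1,v_3], [v_2,v_4], [v_3,v_5], [v_3,v_6], [v_4,v_5], [v_5,v_6]
  2-simplices (2): [v_0,v_1,v_2], [v_3,v_5,v_6]

giving chain groups C_0 ≅ Z^7, C_1 ≅ Z^10, C_2 ≅ Z^2.

∂_1: C_1 → C_0 is given by ∂[p,q] = [q] − [p]. For instance
  ∂[v_2,v_4] = [v_4] − [v_2].
The resulting 7×10 matrix has rank 6, and its Smith normal form has invariant factors (1,1,1,1,1,1).

Boundary ∂_2: C_2 → C_1 maps a triangle to the signed sum of its edges. For instance
  ∂[v_0,v_1,v_2] = [v_1,v_2] − [v_0,v_2] + [v_0,v_1],
  ∂[v_3,v_5,v_6] = [v_5,v_6] − [v_3,v_6] + [v_3,v_5].
As a 10×2 matrix over Z this has rank 2, with invariant factors (1,1).

Reading off H_k = ker ∂_k / im ∂_{k+1}:

  H_0: rank C_0 − rank ∂_1 = 7 − 6 = 1, and the invariant factors of ∂_1 are all 1, so H_0 ≅ Z.
  H_1: rank ker ∂_1 − rank ∂_2 = (10 − 6) − 2 = 2, and the invariant factors of ∂_2 are all 1, so H_1 ≅ Z^2.
  H_2: rank ker ∂_2 − rank ∂_3 = (2 − 2) − 0 = 0, and there is no ∂_3, so H_2 ≅ 0.

As a check, the Euler characteristic is 7 − 10 + 2 = -1, which agrees with 1 − 2 + 0 = -1.

Hence the Betti numbers are b_0 = 1, b_1 = 2, b_2 = 0.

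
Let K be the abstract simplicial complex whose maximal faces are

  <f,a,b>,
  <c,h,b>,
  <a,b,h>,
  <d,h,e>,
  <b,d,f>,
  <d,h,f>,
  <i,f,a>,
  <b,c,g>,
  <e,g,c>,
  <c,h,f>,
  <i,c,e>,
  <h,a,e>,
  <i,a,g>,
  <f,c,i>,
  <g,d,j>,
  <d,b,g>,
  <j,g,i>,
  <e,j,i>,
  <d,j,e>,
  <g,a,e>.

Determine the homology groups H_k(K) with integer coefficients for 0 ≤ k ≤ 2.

We work with the vertex ordering a < b < c < d < e < f < g < h < i < j. The simplices of K, each written with vertices in increasing order, are:

  0-simplices (10): a, b, c, d, e, f, g, h, i, j
  1-simplices (30): ab, ae, af, ag, ah, ai, bc, bd, bf, bg, bh, ce, cf, cg, ch, ci, de, df, dg, dh, dj, eg, eh, ei, ej, fh, fi, gi, gj, ij
  2-simplices (20): abf, abh, aeg, aeh, afi, agi, bcg, bch, bdf, bdg, ceg, cei, cfh, cfi, deh, dej, dfh, dgj, eij, gij

so the chain groups are C_0 ≅ Z^10, C_1 ≅ Z^30, C_2 ≅ Z^20.

The boundary map ∂_1: C_1 → C_0 maps an edge to its endpoints' difference, ∂[p,q] = q − p. For instance
  ∂bc = c − b.
This gives a 10×30 integer matrix of rank 9; reducing to Smith normal form yields diagonal entries (1,1,1,1,1,1,1,1,1).

The boundary map ∂_2: C_2 → C_1 maps a triangle to the signed sum of its edges. For instance
  ∂abf = bf − af + ab,
  ∂abh = bh − ah + ab.
The 30×20 boundary matrix has rank 20 and Smith normal form diag(1,1,1,1,1,1,1,1,1,1,1,1,1,1,1,1,1,1,1,2).

Reading off H_k = ker ∂_k / im ∂_{k+1}:

  H_0: rank C_0 − rank ∂_1 = 10 − 9 = 1, and the invariant factors of ∂_1 are all 1, so H_0 = Z.
  H_1: rank ker ∂_1 − rank ∂_2 = (30 − 9) − 20 = 1, and ∂_2 has invariant factor 2 > 1, so H_1 = Z ⊕ Z/2Z.
  H_2: rank ker ∂_2 − rank ∂_3 = (20 − 20) − 0 = 0, and there is no ∂_3, so H_2 = 0.

As a check, the Euler characteristic is 10 − 30 + 20 = 0, which agrees with 1 − 1 + 0 = 0.

H_0 = Z,  H_1 = Z ⊕ Z/2Z,  H_2 = 0.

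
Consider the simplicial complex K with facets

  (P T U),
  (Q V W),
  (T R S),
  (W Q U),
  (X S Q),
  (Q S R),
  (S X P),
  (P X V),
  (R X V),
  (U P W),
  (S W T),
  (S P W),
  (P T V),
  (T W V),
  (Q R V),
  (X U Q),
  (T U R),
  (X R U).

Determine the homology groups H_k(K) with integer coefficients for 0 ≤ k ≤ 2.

K has 9 vertices, 27 edges, 18 triangles.
rank ∂_0 = 0, rank ∂_1 = 8 ⇒ b_0 = 9 − 0 − 8 = 1; all invariant factors of ∂_1 are 1 so no torsion. So H_0 = Z.
rank ∂_1 = 8, rank ∂_2 = 18 ⇒ b_1 = 27 − 8 − 18 = 1; ∂_2 has invariant factor(s) [2] giving torsion. So H_1 = Z ⊕ Z/2.
rank ∂_2 = 18, rank ∂_3 = 0 ⇒ b_2 = 18 − 18 − 0 = 0. So H_2 = 0.

H_0 ≅ Z,  H_1 ≅ Z ⊕ Z/2,  H_2 = 0.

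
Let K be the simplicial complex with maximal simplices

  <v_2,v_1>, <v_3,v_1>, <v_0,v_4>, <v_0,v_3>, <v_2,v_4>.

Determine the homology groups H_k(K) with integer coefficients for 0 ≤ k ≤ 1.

H_0 ≅ Z,  H_1 ≅ Z.

Take the total order v_0 < v_1 < v_2 < v_3 < v_4 on the vertex set. Then K (dimension 1) consists of the simplices:

  0-simplices (5): [v_0], [v_1], [v_2], [v_3], [v_4]
  1-simplices (5): [v_0,v_3], [v_0,v_4], [v_1,v_2], [v_1,v_3], [v_2,v_4]

giving chain groups C_0 ≅ Z^5, C_1 ≅ Z^5.

∂_1: C_1 → C_0 sends each edge [p,q] (with p < q) to q − p.
As a 5×5 matrix over Z this has rank 4, with invariant factors (1,1,1,1).

Now H_k = ker ∂_k / im ∂_{k+1}, so:

  H_0: rank C_0 − rank ∂_1 = 5 − 4 = 1, and the invariant factors of ∂_1 are all 1, so H_0 = Z.
  H_1: rank ker ∂_1 − rank ∂_2 = (5 − 4) − 0 = 1, and there is no ∂_2, so H_1 = Z.

(K is a triangulation of the circle S^1.)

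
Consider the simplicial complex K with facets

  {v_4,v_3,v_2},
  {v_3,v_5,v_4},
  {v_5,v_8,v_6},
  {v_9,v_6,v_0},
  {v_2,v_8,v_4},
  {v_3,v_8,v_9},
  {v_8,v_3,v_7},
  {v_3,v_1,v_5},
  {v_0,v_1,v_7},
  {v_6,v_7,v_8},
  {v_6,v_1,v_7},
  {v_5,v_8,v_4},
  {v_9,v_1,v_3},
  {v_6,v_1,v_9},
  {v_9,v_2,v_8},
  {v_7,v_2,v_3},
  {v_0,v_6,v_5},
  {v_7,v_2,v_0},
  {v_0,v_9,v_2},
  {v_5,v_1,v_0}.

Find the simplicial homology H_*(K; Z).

H_0 ≅ Z,  H_1 ≅ Z ⊕ Z/2,  H_2 = 0.

K has 10 vertices, 30 edges, 20 triangles.
rank ∂_0 = 0, rank ∂_1 = 9 ⇒ b_0 = 10 − 0 − 9 = 1; all invariant factors of ∂_1 are 1 so no torsion. So H_0 ≅ Z.
rank ∂_1 = 9, rank ∂_2 = 20 ⇒ b_1 = 30 − 9 − 20 = 1; ∂_2 has invariant factor(s) [2] giving torsion. So H_1 ≅ Z ⊕ Z/2.
rank ∂_2 = 20, rank ∂_3 = 0 ⇒ b_2 = 20 − 20 − 0 = 0. So H_2 ≅ 0.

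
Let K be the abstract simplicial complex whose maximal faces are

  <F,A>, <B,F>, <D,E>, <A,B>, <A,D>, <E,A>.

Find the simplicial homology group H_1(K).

H_1 = Z^2.

K has 5 vertices, 6 edges.
rank ∂_1 = 4, rank ∂_2 = 0 ⇒ b_1 = 6 − 4 − 0 = 2. So H_1 = Z^2.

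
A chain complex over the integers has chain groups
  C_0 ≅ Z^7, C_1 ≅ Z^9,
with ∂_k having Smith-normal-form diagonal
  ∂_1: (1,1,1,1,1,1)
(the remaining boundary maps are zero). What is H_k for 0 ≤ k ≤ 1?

H_0 ≅ Z,  H_1 ≅ Z^3.

H_0: b_0 = 7 − 0 − 6 = 1; torsion from ∂_1 factors > 1: none. So H_0 ≅ Z.
H_1: b_1 = 9 − 6 − 0 = 3; torsion from ∂_2 factors > 1: none. So H_1 ≅ Z^3.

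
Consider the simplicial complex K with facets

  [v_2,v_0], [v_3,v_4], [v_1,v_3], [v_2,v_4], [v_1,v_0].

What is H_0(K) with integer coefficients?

H_0 ≅ Z.

Order the vertices as v_0 < v_1 < v_2 < v_3 < v_4. Listing each simplex with vertices in this order, K has dimension 1 with simplices:

  0-simplices (5): [v_0], [v_1], [v_2], [v_3], [v_4]
  1-simplices (5): [v_0,v_1], [v_0,v_2], [v_1,v_3], [v_2,v_4], [v_3,v_4]

giving chain groups C_0 ≅ Z^5, C_1 ≅ Z^5.

The boundary map ∂_1: C_1 → C_0 maps an edge to its endpoints' difference, ∂[p,q] = q − p. For instance
  ∂[v_0,v_1] = [v_1] − [v_0].
The resulting 5×5 matrix has rank 4, and its Smith normal form has invariant factors (1,1,1,1).

Now H_k = ker ∂_k / im ∂_{k+1}, so:

  H_0: rank C_0 − rank ∂_1 = 5 − 4 = 1, and the invariant factors of ∂_1 are all 1, so H_0 = Z.

(K is a triangulation of the circle S^1.)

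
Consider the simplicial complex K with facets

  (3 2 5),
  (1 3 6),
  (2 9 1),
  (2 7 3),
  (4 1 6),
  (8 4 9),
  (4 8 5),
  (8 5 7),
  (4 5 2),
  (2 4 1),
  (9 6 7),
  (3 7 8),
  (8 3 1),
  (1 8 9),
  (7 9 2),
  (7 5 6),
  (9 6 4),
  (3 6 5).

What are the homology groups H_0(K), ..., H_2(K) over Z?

Fix the vertex order 1 < 2 < 3 < 4 < 5 < 6 < 7 < 8 < 9 and write every simplex with vertices in increasing order. Then dim K = 2 and the simplices of K are:

  0-simplices (9): [1], [2], [3], [4], [5], [6], [7], [8], [9]
  1-simplices (27): (27 of them)
  2-simplices (18): [1,2,4], [1,2,9], [1,3,6], [1,3,8], [1,4,6], [1,8,9], [2,3,5], [2,3,7], [2,4,5], [2,7,9], [3,5,6], [3,7,8], [4,5,8], [4,6,9], [4,8,9], [5,6,7], [5,7,8], [6,7,9]

Hence C_0 ≅ Z^9, C_1 ≅ Z^27, C_2 ≅ Z^18.

∂_1: C_1 → C_0 maps an edge to its endpoints' difference, ∂[p,q] = q − p.
This gives a 9×27 integer matrix of rank 8; reducing to Smith normal form yields diagonal entries (1,1,1,1,1,1,1,1).

The boundary map ∂_2: C_2 → C_1 acts by ∂[p,q,r] = [q,r] − [p,r] + [p,q]. For instance
  ∂[1,4,6] = [4,6] − [1,6] + [1,4],
  ∂[2,3,5] = [3,5] − [2,5] + [2,3].
This gives a 27×18 integer matrix of rank 18; reducing to Smith normal form yields diagonal entries (1,1,1,1,1,1,1,1,1,1,1,1,1,1,1,1,1,2).

Computing H_k = (kernel of ∂_k) / (image of ∂_{k+1}):

  H_0: rank C_0 − rank ∂_1 = 9 − 8 = 1, and the invariant factors of ∂_1 are all 1, so H_0 ≅ Z.
  H_1: rank ker ∂_1 − rank ∂_2 = (27 − 8) − 18 = 1, and ∂_2 has invariant factor 2 > 1, so H_1 ≅ Z ⊕ Z/2Z.
  H_2: rank ker ∂_2 − rank ∂_3 = (18 − 18) − 0 = 0, and there is no ∂_3, so H_2 ≅ 0.

As a check, the Euler characteristic is 9 − 27 + 18 = 0, which agrees with 1 − 1 + 0 = 0.
(K is a triangulation of the Klein bottle.)

H_0 ≅ Z,  H_1 ≅ Z ⊕ Z/2Z,  H_2 = 0.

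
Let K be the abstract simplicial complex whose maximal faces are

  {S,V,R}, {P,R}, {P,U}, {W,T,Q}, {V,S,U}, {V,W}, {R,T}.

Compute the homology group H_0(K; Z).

H_0 = Z.

Fix the vertex order P < Q < R < S < T < U < V < W and write every simplex with vertices in increasing order. Then dim K = 2 and the simplices of K are:

  0-simplices (8): P, Q, R, S, T, U, V, W
  1-simplices (12): PR, PU, QT, QW, RS, RT, RV, SU, SV, TW, UV, VW
  2-simplices (3): QTW, RSV, SUV

so the chain groups are C_0 ≅ Z^8, C_1 ≅ Z^12, C_2 ≅ Z^3.

Boundary ∂_1: C_1 → C_0 sends each edge [p,q] (with p < q) to q − p.
As a 8×12 matrix over Z this has rank 7, with invariant factors (1,1,1,1,1,1,1).

Boundary ∂_2: C_2 → C_1 maps a triangle to the signed sum of its edges. For instance
  ∂QTW = TW − QW + QT,
  ∂RSV = SV − RV + RS.
The 12×3 boundary matrix has rank 3 and Smith normal form diag(1,1,1).

Now H_k = ker ∂_k / im ∂_{k+1}, so:

  H_0: rank C_0 − rank ∂_1 = 8 − 7 = 1, and the invariant factors of ∂_1 are all 1, so H_0 = Z.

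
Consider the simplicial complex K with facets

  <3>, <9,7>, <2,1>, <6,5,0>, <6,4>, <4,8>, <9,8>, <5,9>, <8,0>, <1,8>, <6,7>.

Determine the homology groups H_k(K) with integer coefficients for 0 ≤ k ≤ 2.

Fix the vertex order 0 < 1 < 2 < 3 < 4 < 5 < 6 < 7 < 8 < 9 and write every simplex with vertices in increasing order. Then dim K = 2 and the simplices of K are:

  0-simplices (10): [0], [1], [2], [3], [4], [5], [6], [7], [8], [9]
  1-simplices (12): [0,5], [0,6], [0,8], [1,2], [1,8], [4,6], [4,8], [5,6], [5,9], [6,7], [7,9], [8,9]
  2-simplices (1): [0,5,6]

giving chain groups C_0 ≅ Z^10, C_1 ≅ Z^12, C_2 ≅ Z^1.

∂_1: C_1 → C_0 is given by ∂[p,q] = [q] − [p]. For instance
  ∂[4,6] = [6] − [4].
As a 10×12 matrix over Z this has rank 8, with invariant factors (1,1,1,1,1,1,1,1).

The boundary map ∂_2: C_2 → C_1 acts by ∂[p,q,r] = [q,r] − [p,r] + [p,q]. For instance
  ∂[0,5,6] = [5,6] − [0,6] + [0,5].
This gives a 12×1 integer matrix of rank 1; reducing to Smith normal form yields diagonal entries (1).

Now H_k = ker ∂_k / im ∂_{k+1}, so:

  H_0: rank C_0 − rank ∂_1 = 10 − 8 = 2, and the invariant factors of ∂_1 are all 1, so H_0 ≅ Z^2.
  H_1: rank ker ∂_1 − rank ∂_2 = (12 − 8) − 1 = 3, and the invariant factors of ∂_2 are all 1, so H_1 ≅ Z^3.
  H_2: rank ker ∂_2 − rank ∂_3 = (1 − 1) − 0 = 0, and there is no ∂_3, so H_2 ≅ 0.

As a check, the Euler characteristic is 10 − 12 + 1 = -1, which agrees with 2 − 3 + 0 = -1.

H_0 = Z^2,  H_1 = Z^3,  H_2 = 0.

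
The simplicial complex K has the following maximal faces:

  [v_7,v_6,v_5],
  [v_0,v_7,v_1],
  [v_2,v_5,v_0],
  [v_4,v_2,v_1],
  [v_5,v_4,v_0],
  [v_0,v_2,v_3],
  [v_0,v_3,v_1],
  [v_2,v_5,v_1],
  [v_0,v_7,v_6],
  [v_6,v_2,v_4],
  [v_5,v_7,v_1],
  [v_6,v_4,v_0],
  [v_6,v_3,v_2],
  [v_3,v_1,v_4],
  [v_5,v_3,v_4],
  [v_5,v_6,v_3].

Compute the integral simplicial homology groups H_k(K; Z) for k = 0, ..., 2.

H_0 ≅ Z,  H_1 ≅ Z^2,  H_2 ≅ Z.

K has 8 vertices, 24 edges, 16 triangles.
rank ∂_0 = 0, rank ∂_1 = 7 ⇒ b_0 = 8 − 0 − 7 = 1; all invariant factors of ∂_1 are 1 so no torsion. So H_0 ≅ Z.
rank ∂_1 = 7, rank ∂_2 = 15 ⇒ b_1 = 24 − 7 − 15 = 2; all invariant factors of ∂_2 are 1 so no torsion. So H_1 ≅ Z^2.
rank ∂_2 = 15, rank ∂_3 = 0 ⇒ b_2 = 16 − 15 − 0 = 1. So H_2 ≅ Z.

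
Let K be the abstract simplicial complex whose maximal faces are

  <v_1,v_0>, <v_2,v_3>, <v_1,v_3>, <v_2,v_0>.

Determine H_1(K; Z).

H_1 = Z.

Take the total order v_0 < v_1 < v_2 < v_3 on the vertex set. Then K (dimension 1) consists of the simplices:

  0-simplices (4): [v_0], [v_1], [v_2], [v_3]
  1-simplices (4): [v_0,v_1], [v_0,v_2], [v_1,v_3], [v_2,v_3]

Hence C_0 ≅ Z^4, C_1 ≅ Z^4.

The boundary map ∂_1: C_1 → C_0 sends each edge [p,q] (with p < q) to q − p. For instance
  ∂[v_0,v_1] = [v_1] − [v_0].
This gives a 4×4 integer matrix of rank 3; reducing to Smith normal form yields diagonal entries (1,1,1).

Reading off H_k = ker ∂_k / im ∂_{k+1}:

  H_1: rank ker ∂_1 − rank ∂_2 = (4 − 3) − 0 = 1, and there is no ∂_2, so H_1 ≅ Z.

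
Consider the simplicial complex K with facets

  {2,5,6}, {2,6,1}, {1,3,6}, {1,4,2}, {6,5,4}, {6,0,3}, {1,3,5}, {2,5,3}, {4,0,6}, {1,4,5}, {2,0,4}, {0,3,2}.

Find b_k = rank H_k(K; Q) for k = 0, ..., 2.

b_0 = 1, b_1 = 0, b_2 = 0.

Fix the vertex order 0 < 1 < 2 < 3 < 4 < 5 < 6 and write every simplex with vertices in increasing order. Then dim K = 2 and the simplices of K are:

  0-simplices (7): [0], [1], [2], [3], [4], [5], [6]
  1-simplices (18): [0,2], [0,3], [0,4], [0,6], [1,2], [1,3], [1,4], [1,5], [1,6], [2,3], [2,4], [2,5], [2,6], [3,5], [3,6], [4,5], [4,6], [5,6]
  2-simplices (12): [0,2,3], [0,2,4], [0,3,6], [0,4,6], [1,2,4], [1,2,6], [1,3,5], [1,3,6], [1,4,5], [2,3,5], [2,5,6], [4,5,6]

so the chain groups are C_0 ≅ Z^7, C_1 ≅ Z^18, C_2 ≅ Z^12.

The boundary map ∂_1: C_1 → C_0 is given by ∂[p,q] = [q] − [p].
As a 7×18 matrix over Z this has rank 6, with invariant factors (1,1,1,1,1,1).

∂_2: C_2 → C_1 maps a triangle to the signed sum of its edges. For instance
  ∂[0,3,6] = [3,6] − [0,6] + [0,3],
  ∂[1,2,4] = [2,4] − [1,4] + [1,2].
The resulting 18×12 matrix has rank 12, and its Smith normal form has invariant factors (1,1,1,1,1,1,1,1,1,1,1,2).

Computing H_k = (kernel of ∂_k) / (image of ∂_{k+1}):

  H_0: rank C_0 − rank ∂_1 = 7 − 6 = 1, and the invariant factors of ∂_1 are all 1, so H_0 ≅ Z.
  H_1: rank ker ∂_1 − rank ∂_2 = (18 − 6) − 12 = 0, and ∂_2 has invariant factor 2 > 1, so H_1 ≅ Z/2Z.
  H_2: rank ker ∂_2 − rank ∂_3 = (12 − 12) − 0 = 0, and there is no ∂_3, so H_2 ≅ 0.

As a check, the Euler characteristic is 7 − 18 + 12 = 1, which agrees with 1 − 0 + 0 = 1.
(K is a triangulation of the real projective plane RP^2.)

Hence the Betti numbers are b_0 = 1, b_1 = 0, b_2 = 0.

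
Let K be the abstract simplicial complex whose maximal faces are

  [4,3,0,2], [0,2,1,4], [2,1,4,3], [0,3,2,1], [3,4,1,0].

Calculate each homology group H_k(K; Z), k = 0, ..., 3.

Fix the vertex order 0 < 1 < 2 < 3 < 4 and write every simplex with vertices in increasing order. Then dim K = 3 and the simplices of K are:

  0-simplices (5): [0], [1], [2], [3], [4]
  1-simplices (10): [0,1], [0,2], [0,3], [0,4], [1,2], [1,3], [1,4], [2,3], [2,4], [3,4]
  2-simplices (10): [0,1,2], [0,1,3], [0,1,4], [0,2,3], [0,2,4], [0,3,4], [1,2,3], [1,2,4], [1,3,4], [2,3,4]
  3-simplices (5): [0,1,2,3], [0,1,2,4], [0,1,3,4], [0,2,3,4], [1,2,3,4]

Hence C_0 ≅ Z^5, C_1 ≅ Z^10, C_2 ≅ Z^10, C_3 ≅ Z^5.

∂_1: C_1 → C_0 is given by ∂[p,q] = [q] − [p].
As a 5×10 matrix over Z this has rank 4, with invariant factors (1,1,1,1).

The boundary map ∂_2: C_2 → C_1 sends each 2-simplex [p,q,r] to [q,r] − [p,r] + [p,q]. For instance
  ∂[2,3,4] = [3,4] − [2,4] + [2,3],
  ∂[0,1,2] = [1,2] − [0,2] + [0,1].
This gives a 10×10 integer matrix of rank 6; reducing to Smith normal form yields diagonal entries (1,1,1,1,1,1).

∂_3: C_3 → C_2 sends each 3-simplex σ to the alternating sum Σ_i (−1)^i (σ with its i-th vertex removed). For instance
  ∂[1,2,3,4] = [2,3,4] − [1,3,4] + [1,2,4] − [1,2,3],
  ∂[0,1,3,4] = [1,3,4] − [0,3,4] + [0,1,4] − [0,1,3].
The resulting 10×5 matrix has rank 4, and its Smith normal form has invariant factors (1,1,1,1).

Now H_k = ker ∂_k / im ∂_{k+1}, so:

  H_0: rank C_0 − rank ∂_1 = 5 − 4 = 1, and the invariant factors of ∂_1 are all 1, so H_0 = Z.
  H_1: rank ker ∂_1 − rank ∂_2 = (10 − 4) − 6 = 0, and the invariant factors of ∂_2 are all 1, so H_1 = 0.
  H_2: rank ker ∂_2 − rank ∂_3 = (10 − 6) − 4 = 0, and the invariant factors of ∂_3 are all 1, so H_2 = 0.
  H_3: rank ker ∂_3 − rank ∂_4 = (5 − 4) − 0 = 1, and there is no ∂_4, so H_3 = Z.

H_0 = Z,  H_1 = 0,  H_2 = 0,  H_3 = Z.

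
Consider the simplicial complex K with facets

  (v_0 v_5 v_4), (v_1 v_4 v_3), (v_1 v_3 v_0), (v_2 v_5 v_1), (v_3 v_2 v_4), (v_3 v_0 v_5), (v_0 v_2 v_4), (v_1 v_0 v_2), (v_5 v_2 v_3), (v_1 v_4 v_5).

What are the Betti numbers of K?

b_0 = 1, b_1 = 0, b_2 = 0.

We work with the vertex ordering v_0 < v_1 < v_2 < v_3 < v_4 < v_5. The simplices of K, each written with vertices in increasing order, are:

  0-simplices (6): [v_0], [v_1], [v_2], [v_3], [v_4], [v_5]
  1-simplices (15): (15 of them)
  2-simplices (10): [v_0,v_1,v_2], [v_0,v_1,v_3], [v_0,v_2,v_4], [v_0,v_3,v_5], [v_0,v_4,v_5], [v_1,v_2,v_5], [v_1,v_3,v_4], [v_1,v_4,v_5], [v_2,v_3,v_4], [v_2,v_3,v_5]

Hence C_0 ≅ Z^6, C_1 ≅ Z^15, C_2 ≅ Z^10.

∂_1: C_1 → C_0 sends each edge [p,q] (with p < q) to q − p.
The 6×15 boundary matrix has rank 5 and Smith normal form diag(1,1,1,1,1).

∂_2: C_2 → C_1 sends each 2-simplex [p,q,r] to [q,r] − [p,r] + [p,q]. For instance
  ∂[v_0,v_1,v_2] = [v_1,v_2] − [v_0,v_2] + [v_0,v_1],
  ∂[v_1,v_3,v_4] = [v_3,v_4] − [v_1,v_4] + [v_1,v_3].
As a 15×10 matrix over Z this has rank 10, with invariant factors (1,1,1,1,1,1,1,1,1,2).

Reading off H_k = ker ∂_k / im ∂_{k+1}:

  H_0: rank C_0 − rank ∂_1 = 6 − 5 = 1, and the invariant factors of ∂_1 are all 1, so H_0 = Z.
  H_1: rank ker ∂_1 − rank ∂_2 = (15 − 5) − 10 = 0, and ∂_2 has invariant factor 2 > 1, so H_1 = Z/2Z.
  H_2: rank ker ∂_2 − rank ∂_3 = (10 − 10) − 0 = 0, and there is no ∂_3, so H_2 = 0.

(K is a triangulation of the real projective plane RP^2.)

Hence the Betti numbers are b_0 = 1, b_1 = 0, b_2 = 0.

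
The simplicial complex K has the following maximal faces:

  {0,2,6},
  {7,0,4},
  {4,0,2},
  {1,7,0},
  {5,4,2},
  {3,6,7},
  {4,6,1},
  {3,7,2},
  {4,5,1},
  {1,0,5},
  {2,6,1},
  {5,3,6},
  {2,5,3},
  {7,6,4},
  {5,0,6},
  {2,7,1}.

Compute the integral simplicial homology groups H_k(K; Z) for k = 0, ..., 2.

Take the total order 0 < 1 < 2 < 3 < 4 < 5 < 6 < 7 on the vertex set. Then K (dimension 2) consists of the simplices:

  0-simplices (8): [0], [1], [2], [3], [4], [5], [6], [7]
  1-simplices (24): (24 of them)
  2-simplices (16): [0,1,5], [0,1,7], [0,2,4], [0,2,6], [0,4,7], [0,5,6], [1,2,6], [1,2,7], [1,4,5], [1,4,6], [2,3,5], [2,3,7], [2,4,5], [3,5,6], [3,6,7], [4,6,7]

giving chain groups C_0 ≅ Z^8, C_1 ≅ Z^24, C_2 ≅ Z^16.

Boundary ∂_1: C_1 → C_0 maps an edge to its endpoints' difference, ∂[p,q] = q − p.
The resulting 8×24 matrix has rank 7, and its Smith normal form has invariant factors (1,1,1,1,1,1,1).

Boundary ∂_2: C_2 → C_1 acts by ∂[p,q,r] = [q,r] − [p,r] + [p,q]. For instance
  ∂[1,4,5] = [4,5] − [1,5] + [1,4],
  ∂[2,3,7] = [3,7] − [2,7] + [2,3].
The resulting 24×16 matrix has rank 15, and its Smith normal form has invariant factors (1,1,1,1,1,1,1,1,1,1,1,1,1,1,1).

From H_k ≅ ker(∂_k) / im(∂_{k+1}) we obtain:

  H_0: rank C_0 − rank ∂_1 = 8 − 7 = 1, and the invariant factors of ∂_1 are all 1, so H_0 ≅ Z.
  H_1: rank ker ∂_1 − rank ∂_2 = (24 − 7) − 15 = 2, and the invariant factors of ∂_2 are all 1, so H_1 ≅ Z^2.
  H_2: rank ker ∂_2 − rank ∂_3 = (16 − 15) − 0 = 1, and there is no ∂_3, so H_2 ≅ Z.

(K is a triangulation of the torus T^2.)

H_0 = Z,  H_1 = Z^2,  H_2 = Z.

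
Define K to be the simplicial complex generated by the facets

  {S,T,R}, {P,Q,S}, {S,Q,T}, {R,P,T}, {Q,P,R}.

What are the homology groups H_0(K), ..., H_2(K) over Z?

H_0 ≅ Z,  H_1 ≅ Z,  H_2 = 0.

Fix the vertex order P < Q < R < S < T and write every simplex with vertices in increasing order. Then dim K = 2 and the simplices of K are:

  0-simplices (5): P, Q, R, S, T
  1-simplices (10): PQ, PR, PS, PT, QR, QS, QT, RS, RT, ST
  2-simplices (5): PQR, PQS, PRT, QST, RST

so the chain groups are C_0 ≅ Z^5, C_1 ≅ Z^10, C_2 ≅ Z^5.

Boundary ∂_1: C_1 → C_0 sends each edge [p,q] (with p < q) to q − p. For instance
  ∂RT = T − R.
The 5×10 boundary matrix has rank 4 and Smith normal form diag(1,1,1,1).

The boundary map ∂_2: C_2 → C_1 sends each 2-simplex [p,q,r] to [q,r] − [p,r] + [p,q]. For instance
  ∂QST = ST − QT + QS,
  ∂RST = ST − RT + RS.
The resulting 10×5 matrix has rank 5, and its Smith normal form has invariant factors (1,1,1,1,1).

From H_k ≅ ker(∂_k) / im(∂_{k+1}) we obtain:

  H_0: rank C_0 − rank ∂_1 = 5 − 4 = 1, and the invariant factors of ∂_1 are all 1, so H_0 = Z.
  H_1: rank ker ∂_1 − rank ∂_2 = (10 − 4) − 5 = 1, and the invariant factors of ∂_2 are all 1, so H_1 = Z.
  H_2: rank ker ∂_2 − rank ∂_3 = (5 − 5) − 0 = 0, and there is no ∂_3, so H_2 = 0.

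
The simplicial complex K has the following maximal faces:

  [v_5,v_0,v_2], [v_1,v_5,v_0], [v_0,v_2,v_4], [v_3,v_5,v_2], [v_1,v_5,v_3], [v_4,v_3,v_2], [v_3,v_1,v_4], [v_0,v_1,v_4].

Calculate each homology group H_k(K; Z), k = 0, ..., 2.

H_0 = Z,  H_1 = 0,  H_2 = Z.

We work with the vertex ordering v_0 < v_1 < v_2 < v_3 < v_4 < v_5. The simplices of K, each written with vertices in increasing order, are:

  0-simplices (6): [v_0], [v_1], [v_2], [v_3], [v_4], [v_5]
  1-simplices (12): [v_0,v_1], [v_0,v_2], [v_0,v_4], [v_0,v_5], [v_1,v_3], [v_1,v_4], [v_1,v_5], [v_2,v_3], [v_2,v_4], [v_2,v_5], [v_3,v_4], [v_3,v_5]
  2-simplices (8): [v_0,v_1,v_4], [v_0,v_1,v_5], [v_0,v_2,v_4], [v_0,v_2,v_5], [v_1,v_3,v_4], [v_1,v_3,v_5], [v_2,v_3,v_4], [v_2,v_3,v_5]

giving chain groups C_0 ≅ Z^6, C_1 ≅ Z^12, C_2 ≅ Z^8.

Boundary ∂_1: C_1 → C_0 sends each edge [p,q] (with p < q) to q − p. For instance
  ∂[v_2,v_3] = [v_3] − [v_2].
The 6×12 boundary matrix has rank 5 and Smith normal form diag(1,1,1,1,1).

The boundary map ∂_2: C_2 → C_1 sends each 2-simplex [p,q,r] to [q,r] − [p,r] + [p,q]. For instance
  ∂[v_1,v_3,v_4] = [v_3,v_4] − [v_1,v_4] + [v_1,v_3],
  ∂[v_0,v_1,v_4] = [v_1,v_4] − [v_0,v_4] + [v_0,v_1].
This gives a 12×8 integer matrix of rank 7; reducing to Smith normal form yields diagonal entries (1,1,1,1,1,1,1).

Reading off H_k = ker ∂_k / im ∂_{k+1}:

  H_0: rank C_0 − rank ∂_1 = 6 − 5 = 1, and the invariant factors of ∂_1 are all 1, so H_0 ≅ Z.
  H_1: rank ker ∂_1 − rank ∂_2 = (12 − 5) − 7 = 0, and the invariant factors of ∂_2 are all 1, so H_1 ≅ 0.
  H_2: rank ker ∂_2 − rank ∂_3 = (8 − 7) − 0 = 1, and there is no ∂_3, so H_2 ≅ Z.

As a check, the Euler characteristic is 6 − 12 + 8 = 2, which agrees with 1 − 0 + 1 = 2.
(K is a triangulation of the 2-sphere S^2.)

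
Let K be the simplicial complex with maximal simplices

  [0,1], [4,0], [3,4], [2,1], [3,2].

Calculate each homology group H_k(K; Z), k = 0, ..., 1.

Order the vertices as 0 < 1 < 2 < 3 < 4. Listing each simplex with vertices in this order, K has dimension 1 with simplices:

  0-simplices (5): [0], [1], [2], [3], [4]
  1-simplices (5): [0,1], [0,4], [1,2], [2,3], [3,4]

giving chain groups C_0 ≅ Z^5, C_1 ≅ Z^5.

The boundary map ∂_1: C_1 → C_0 sends each edge [p,q] (with p < q) to q − p. For instance
  ∂[0,1] = [1] − [0].
This gives a 5×5 integer matrix of rank 4; reducing to Smith normal form yields diagonal entries (1,1,1,1).

Now H_k = ker ∂_k / im ∂_{k+1}, so:

  H_0: rank C_0 − rank ∂_1 = 5 − 4 = 1, and the invariant factors of ∂_1 are all 1, so H_0 = Z.
  H_1: rank ker ∂_1 − rank ∂_2 = (5 − 4) − 0 = 1, and there is no ∂_2, so H_1 = Z.

H_0 = Z,  H_1 = Z.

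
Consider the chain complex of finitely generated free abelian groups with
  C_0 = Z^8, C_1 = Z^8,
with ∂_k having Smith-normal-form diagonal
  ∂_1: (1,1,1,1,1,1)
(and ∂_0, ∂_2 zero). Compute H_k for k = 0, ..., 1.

H_0: b_0 = 8 − 0 − 6 = 2; torsion from ∂_1 factors > 1: none. So H_0 = Z^2.
H_1: b_1 = 8 − 6 − 0 = 2; torsion from ∂_2 factors > 1: none. So H_1 = Z^2.

H_0 = Z^2,  H_1 = Z^2.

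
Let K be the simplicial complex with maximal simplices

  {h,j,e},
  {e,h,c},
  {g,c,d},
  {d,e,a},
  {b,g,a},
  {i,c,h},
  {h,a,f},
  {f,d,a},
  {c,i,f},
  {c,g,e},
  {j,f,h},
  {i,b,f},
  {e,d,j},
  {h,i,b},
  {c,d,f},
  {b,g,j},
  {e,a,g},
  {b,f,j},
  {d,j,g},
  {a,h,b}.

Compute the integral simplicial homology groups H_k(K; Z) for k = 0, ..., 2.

Order the vertices as a < b < c < d < e < f < g < h < i < j. Listing each simplex with vertices in this order, K has dimension 2 with simplices:

  0-simplices (10): a, b, c, d, e, f, g, h, i, j
  1-simplices (30): ab, ad, ae, af, ag, ah, bf, bg, bh, bi, bj, cd, ce, cf, cg, ch, ci, de, df, dg, dj, eg, eh, ej, fh, fi, fj, gj, hi, hj
  2-simplices (20): abg, abh, ade, adf, aeg, afh, bfi, bfj, bgj, bhi, cdf, cdg, ceg, ceh, cfi, chi, dej, dgj, ehj, fhj

giving chain groups C_0 ≅ Z^10, C_1 ≅ Z^30, C_2 ≅ Z^20.

Boundary ∂_1: C_1 → C_0 sends each edge [p,q] (with p < q) to q − p.
The 10×30 boundary matrix has rank 9 and Smith normal form diag(1,1,1,1,1,1,1,1,1).

∂_2: C_2 → C_1 maps a triangle to the signed sum of its edges. For instance
  ∂aeg = eg − ag + ae,
  ∂ceh = eh − ch + ce.
The resulting 30×20 matrix has rank 20, and its Smith normal form has invariant factors (1,1,1,1,1,1,1,1,1,1,1,1,1,1,1,1,1,1,1,2).

From H_k ≅ ker(∂_k) / im(∂_{k+1}) we obtain:

  H_0: rank C_0 − rank ∂_1 = 10 − 9 = 1, and the invariant factors of ∂_1 are all 1, so H_0 ≅ Z.
  H_1: rank ker ∂_1 − rank ∂_2 = (30 − 9) − 20 = 1, and ∂_2 has invariant factor 2 > 1, so H_1 ≅ Z ⊕ Z/2Z.
  H_2: rank ker ∂_2 − rank ∂_3 = (20 − 20) − 0 = 0, and there is no ∂_3, so H_2 ≅ 0.

H_0 ≅ Z,  H_1 ≅ Z ⊕ Z/2Z,  H_2 = 0.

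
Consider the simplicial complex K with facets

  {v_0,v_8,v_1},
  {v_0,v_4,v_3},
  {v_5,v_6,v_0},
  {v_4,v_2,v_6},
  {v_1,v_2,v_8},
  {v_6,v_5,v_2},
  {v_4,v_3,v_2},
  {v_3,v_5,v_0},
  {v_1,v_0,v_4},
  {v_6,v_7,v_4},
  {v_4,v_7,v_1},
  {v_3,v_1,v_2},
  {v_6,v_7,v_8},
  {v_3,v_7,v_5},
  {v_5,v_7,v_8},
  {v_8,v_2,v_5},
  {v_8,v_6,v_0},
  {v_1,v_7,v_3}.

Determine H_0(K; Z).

H_0 ≅ Z.

Take the total order v_0 < v_1 < v_2 < v_3 < v_4 < v_5 < v_6 < v_7 < v_8 on the vertex set. Then K (dimension 2) consists of the simplices:

  0-simplices (9): [v_0], [v_1], [v_2], [v_3], [v_4], [v_5], [v_6], [v_7], [v_8]
  1-simplices (27): (27 of them)
  2-simplices (18): (18 of them)

giving chain groups C_0 ≅ Z^9, C_1 ≅ Z^27, C_2 ≅ Z^18.

The boundary map ∂_1: C_1 → C_0 maps an edge to its endpoints' difference, ∂[p,q] = q − p. For instance
  ∂[v_1,v_8] = [v_8] − [v_1].
As a 9×27 matrix over Z this has rank 8, with invariant factors (1,1,1,1,1,1,1,1).

∂_2: C_2 → C_1 sends each 2-simplex [p,q,r] to [q,r] − [p,r] + [p,q]. For instance
  ∂[v_0,v_3,v_4] = [v_3,v_4] − [v_0,v_4] + [v_0,v_3],
  ∂[v_0,v_1,v_8] = [v_1,v_8] − [v_0,v_8] + [v_0,v_1].
The resulting 27×18 matrix has rank 18, and its Smith normal form has invariant factors (1,1,1,1,1,1,1,1,1,1,1,1,1,1,1,1,1,2).

Now H_k = ker ∂_k / im ∂_{k+1}, so:

  H_0: rank C_0 − rank ∂_1 = 9 − 8 = 1, and the invariant factors of ∂_1 are all 1, so H_0 = Z.

(K is a triangulation of the Klein bottle.)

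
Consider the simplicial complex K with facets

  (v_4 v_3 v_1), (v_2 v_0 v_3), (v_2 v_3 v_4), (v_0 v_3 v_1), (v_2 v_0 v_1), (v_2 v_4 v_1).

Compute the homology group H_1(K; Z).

H_1 ≅ 0.

Order the vertices as v_0 < v_1 < v_2 < v_3 < v_4. Listing each simplex with vertices in this order, K has dimension 2 with simplices:

  0-simplices (5): [v_0], [v_1], [v_2], [v_3], [v_4]
  1-simplices (9): [v_0,v_1], [v_0,v_2], [v_0,v_3], [v_1,v_2], [v_1,v_3], [v_1,v_4], [v_2,v_3], [v_2,v_4], [v_3,v_4]
  2-simplices (6): [v_0,v_1,v_2], [v_0,v_1,v_3], [v_0,v_2,v_3], [v_1,v_2,v_4], [v_1,v_3,v_4], [v_2,v_3,v_4]

so the chain groups are C_0 ≅ Z^5, C_1 ≅ Z^9, C_2 ≅ Z^6.

Boundary ∂_1: C_1 → C_0 sends each edge [p,q] (with p < q) to q − p. For instance
  ∂[v_0,v_1] = [v_1] − [v_0].
This gives a 5×9 integer matrix of rank 4; reducing to Smith normal form yields diagonal entries (1,1,1,1).

∂_2: C_2 → C_1 maps a triangle to the signed sum of its edges. For instance
  ∂[v_2,v_3,v_4] = [v_3,v_4] − [v_2,v_4] + [v_2,v_3],
  ∂[v_0,v_2,v_3] = [v_2,v_3] − [v_0,v_3] + [v_0,v_2].
This gives a 9×6 integer matrix of rank 5; reducing to Smith normal form yields diagonal entries (1,1,1,1,1).

Now H_k = ker ∂_k / im ∂_{k+1}, so:

  H_1: rank ker ∂_1 − rank ∂_2 = (9 − 4) − 5 = 0, and the invariant factors of ∂_2 are all 1, so H_1 ≅ 0.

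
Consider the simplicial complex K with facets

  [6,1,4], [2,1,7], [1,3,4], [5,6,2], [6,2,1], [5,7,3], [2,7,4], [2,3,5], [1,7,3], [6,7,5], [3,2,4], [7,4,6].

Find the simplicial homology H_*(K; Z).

H_0 ≅ Z,  H_1 ≅ Z/2,  H_2 = 0.

Take the total order 1 < 2 < 3 < 4 < 5 < 6 < 7 on the vertex set. Then K (dimension 2) consists of the simplices:

  0-simplices (7): [1], [2], [3], [4], [5], [6], [7]
  1-simplices (18): [1,2], [1,3], [1,4], [1,6], [1,7], [2,3], [2,4], [2,5], [2,6], [2,7], [3,4], [3,5], [3,7], [4,6], [4,7], [5,6], [5,7], [6,7]
  2-simplices (12): [1,2,6], [1,2,7], [1,3,4], [1,3,7], [1,4,6], [2,3,4], [2,3,5], [2,4,7], [2,5,6], [3,5,7], [4,6,7], [5,6,7]

Hence C_0 ≅ Z^7, C_1 ≅ Z^18, C_2 ≅ Z^12.

Boundary ∂_1: C_1 → C_0 is given by ∂[p,q] = [q] − [p]. For instance
  ∂[1,2] = [2] − [1].
This gives a 7×18 integer matrix of rank 6; reducing to Smith normal form yields diagonal entries (1,1,1,1,1,1).

The boundary map ∂_2: C_2 → C_1 sends each 2-simplex [p,q,r] to [q,r] − [p,r] + [p,q]. For instance
  ∂[1,4,6] = [4,6] − [1,6] + [1,4],
  ∂[2,3,4] = [3,4] − [2,4] + [2,3].
The 18×12 boundary matrix has rank 12 and Smith normal form diag(1,1,1,1,1,1,1,1,1,1,1,2).

From H_k ≅ ker(∂_k) / im(∂_{k+1}) we obtain:

  H_0: rank C_0 − rank ∂_1 = 7 − 6 = 1, and the invariant factors of ∂_1 are all 1, so H_0 = Z.
  H_1: rank ker ∂_1 − rank ∂_2 = (18 − 6) − 12 = 0, and ∂_2 has invariant factor 2 > 1, so H_1 = Z/2.
  H_2: rank ker ∂_2 − rank ∂_3 = (12 − 12) − 0 = 0, and there is no ∂_3, so H_2 = 0.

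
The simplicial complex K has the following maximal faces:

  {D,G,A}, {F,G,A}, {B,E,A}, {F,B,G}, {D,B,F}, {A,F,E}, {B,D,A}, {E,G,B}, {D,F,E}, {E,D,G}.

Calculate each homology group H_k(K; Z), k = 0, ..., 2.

H_0 ≅ Z,  H_1 ≅ Z_2,  H_2 = 0.

Order the vertices as A < B < D < E < F < G. Listing each simplex with vertices in this order, K has dimension 2 with simplices:

  0-simplices (6): A, B, D, E, F, G
  1-simplices (15): AB, AD, AE, AF, AG, BD, BE, BF, BG, DE, DF, DG, EF, EG, FG
  2-simplices (10): ABD, ABE, ADG, AEF, AFG, BDF, BEG, BFG, DEF, DEG

so the chain groups are C_0 ≅ Z^6, C_1 ≅ Z^15, C_2 ≅ Z^10.

Boundary ∂_1: C_1 → C_0 sends each edge [p,q] (with p < q) to q − p.
This gives a 6×15 integer matrix of rank 5; reducing to Smith normal form yields diagonal entries (1,1,1,1,1).

Boundary ∂_2: C_2 → C_1 sends each 2-simplex [p,q,r] to [q,r] − [p,r] + [p,q]. For instance
  ∂AFG = FG − AG + AF,
  ∂ABE = BE − AE + AB.
As a 15×10 matrix over Z this has rank 10, with invariant factors (1,1,1,1,1,1,1,1,1,2).

Computing H_k = (kernel of ∂_k) / (image of ∂_{k+1}):

  H_0: rank C_0 − rank ∂_1 = 6 − 5 = 1, and the invariant factors of ∂_1 are all 1, so H_0 = Z.
  H_1: rank ker ∂_1 − rank ∂_2 = (15 − 5) − 10 = 0, and ∂_2 has invariant factor 2 > 1, so H_1 = Z_2.
  H_2: rank ker ∂_2 − rank ∂_3 = (10 − 10) − 0 = 0, and there is no ∂_3, so H_2 = 0.

As a check, the Euler characteristic is 6 − 15 + 10 = 1, which agrees with 1 − 0 + 0 = 1.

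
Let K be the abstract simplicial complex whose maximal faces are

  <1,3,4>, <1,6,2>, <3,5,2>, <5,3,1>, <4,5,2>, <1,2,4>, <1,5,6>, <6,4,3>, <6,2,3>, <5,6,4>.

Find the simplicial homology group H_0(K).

We work with the vertex ordering 1 < 2 < 3 < 4 < 5 < 6. The simplices of K, each written with vertices in increasing order, are:

  0-simplices (6): [1], [2], [3], [4], [5], [6]
  1-simplices (15): [1,2], [1,3], [1,4], [1,5], [1,6], [2,3], [2,4], [2,5], [2,6], [3,4], [3,5], [3,6], [4,5], [4,6], [5,6]
  2-simplices (10): [1,2,4], [1,2,6], [1,3,4], [1,3,5], [1,5,6], [2,3,5], [2,3,6], [2,4,5], [3,4,6], [4,5,6]

Hence C_0 ≅ Z^6, C_1 ≅ Z^15, C_2 ≅ Z^10.

Boundary ∂_1: C_1 → C_0 maps an edge to its endpoints' difference, ∂[p,q] = q − p. For instance
  ∂[2,6] = [6] − [2].
The resulting 6×15 matrix has rank 5, and its Smith normal form has invariant factors (1,1,1,1,1).

∂_2: C_2 → C_1 maps a triangle to the signed sum of its edges. For instance
  ∂[2,3,5] = [3,5] − [2,5] + [2,3],
  ∂[2,3,6] = [3,6] − [2,6] + [2,3].
The resulting 15×10 matrix has rank 10, and its Smith normal form has invariant factors (1,1,1,1,1,1,1,1,1,2).

Now H_k = ker ∂_k / im ∂_{k+1}, so:

  H_0: rank C_0 − rank ∂_1 = 6 − 5 = 1, and the invariant factors of ∂_1 are all 1, so H_0 ≅ Z.

H_0 ≅ Z.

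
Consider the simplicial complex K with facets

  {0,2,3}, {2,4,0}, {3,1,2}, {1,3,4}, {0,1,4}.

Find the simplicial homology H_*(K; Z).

Fix the vertex order 0 < 1 < 2 < 3 < 4 and write every simplex with vertices in increasing order. Then dim K = 2 and the simplices of K are:

  0-simplices (5): [0], [1], [2], [3], [4]
  1-simplices (10): [0,1], [0,2], [0,3], [0,4], [1,2], [1,3], [1,4], [2,3], [2,4], [3,4]
  2-simplices (5): [0,1,4], [0,2,3], [0,2,4], [1,2,3], [1,3,4]

so the chain groups are C_0 ≅ Z^5, C_1 ≅ Z^10, C_2 ≅ Z^5.

The boundary map ∂_1: C_1 → C_0 is given by ∂[p,q] = [q] − [p]. For instance
  ∂[1,4] = [4] − [1].
The 5×10 boundary matrix has rank 4 and Smith normal form diag(1,1,1,1).

∂_2: C_2 → C_1 sends each 2-simplex [p,q,r] to [q,r] − [p,r] + [p,q]. For instance
  ∂[1,3,4] = [3,4] − [1,4] + [1,3],
  ∂[0,2,4] = [2,4] − [0,4] + [0,2].
As a 10×5 matrix over Z this has rank 5, with invariant factors (1,1,1,1,1).

Reading off H_k = ker ∂_k / im ∂_{k+1}:

  H_0: rank C_0 − rank ∂_1 = 5 − 4 = 1, and the invariant factors of ∂_1 are all 1, so H_0 = Z.
  H_1: rank ker ∂_1 − rank ∂_2 = (10 − 4) − 5 = 1, and the invariant factors of ∂_2 are all 1, so H_1 = Z.
  H_2: rank ker ∂_2 − rank ∂_3 = (5 − 5) − 0 = 0, and there is no ∂_3, so H_2 = 0.

As a check, the Euler characteristic is 5 − 10 + 5 = 0, which agrees with 1 − 1 + 0 = 0.

H_0 ≅ Z,  H_1 ≅ Z,  H_2 = 0.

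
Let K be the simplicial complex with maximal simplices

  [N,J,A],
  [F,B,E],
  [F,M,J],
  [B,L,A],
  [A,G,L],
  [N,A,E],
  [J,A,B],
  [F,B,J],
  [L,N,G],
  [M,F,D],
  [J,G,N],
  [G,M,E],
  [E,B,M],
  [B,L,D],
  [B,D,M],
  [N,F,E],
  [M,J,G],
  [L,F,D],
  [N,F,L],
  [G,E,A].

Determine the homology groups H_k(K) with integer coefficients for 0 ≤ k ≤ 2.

We work with the vertex ordering A < B < D < E < F < G < J < L < M < N. The simplices of K, each written with vertices in increasing order, are:

  0-simplices (10): A, B, D, E, F, G, J, L, M, N
  1-simplices (30): AB, AE, AG, AJ, AL, AN, BD, BE, BF, BJ, BL, BM, DF, DL, DM, EF, EG, EM, EN, FJ, FL, FM, FN, GJ, GL, GM, GN, JM, JN, LN
  2-simplices (20): ABJ, ABL, AEG, AEN, AGL, AJN, BDL, BDM, BEF, BEM, BFJ, DFL, DFM, EFN, EGM, FJM, FLN, GJM, GJN, GLN

so the chain groups are C_0 ≅ Z^10, C_1 ≅ Z^30, C_2 ≅ Z^20.

Boundary ∂_1: C_1 → C_0 is given by ∂[p,q] = [q] − [p]. For instance
  ∂EF = F − E.
The resulting 10×30 matrix has rank 9, and its Smith normal form has invariant factors (1,1,1,1,1,1,1,1,1).

∂_2: C_2 → C_1 sends each 2-simplex [p,q,r] to [q,r] − [p,r] + [p,q]. For instance
  ∂AJN = JN − AN + AJ,
  ∂AEG = EG − AG + AE.
The 30×20 boundary matrix has rank 20 and Smith normal form diag(1,1,1,1,1,1,1,1,1,1,1,1,1,1,1,1,1,1,1,2).

Reading off H_k = ker ∂_k / im ∂_{k+1}:

  H_0: rank C_0 − rank ∂_1 = 10 − 9 = 1, and the invariant factors of ∂_1 are all 1, so H_0 ≅ Z.
  H_1: rank ker ∂_1 − rank ∂_2 = (30 − 9) − 20 = 1, and ∂_2 has invariant factor 2 > 1, so H_1 ≅ Z ⊕ Z_2.
  H_2: rank ker ∂_2 − rank ∂_3 = (20 − 20) − 0 = 0, and there is no ∂_3, so H_2 ≅ 0.

(K is a triangulation of the Klein bottle.)

H_0 = Z,  H_1 = Z ⊕ Z_2,  H_2 = 0.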